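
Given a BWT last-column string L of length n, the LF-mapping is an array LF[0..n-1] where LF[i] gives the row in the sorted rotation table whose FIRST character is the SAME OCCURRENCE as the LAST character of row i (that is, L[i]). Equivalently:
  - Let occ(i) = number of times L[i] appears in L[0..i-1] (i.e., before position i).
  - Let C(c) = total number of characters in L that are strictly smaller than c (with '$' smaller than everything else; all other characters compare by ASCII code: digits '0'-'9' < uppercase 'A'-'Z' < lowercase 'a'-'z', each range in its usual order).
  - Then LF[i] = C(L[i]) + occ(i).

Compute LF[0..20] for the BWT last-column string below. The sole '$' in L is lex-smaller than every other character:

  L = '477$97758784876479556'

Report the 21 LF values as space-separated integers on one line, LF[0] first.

Char counts: '$':1, '4':3, '5':3, '6':2, '7':7, '8':3, '9':2
C (first-col start): C('$')=0, C('4')=1, C('5')=4, C('6')=7, C('7')=9, C('8')=16, C('9')=19
L[0]='4': occ=0, LF[0]=C('4')+0=1+0=1
L[1]='7': occ=0, LF[1]=C('7')+0=9+0=9
L[2]='7': occ=1, LF[2]=C('7')+1=9+1=10
L[3]='$': occ=0, LF[3]=C('$')+0=0+0=0
L[4]='9': occ=0, LF[4]=C('9')+0=19+0=19
L[5]='7': occ=2, LF[5]=C('7')+2=9+2=11
L[6]='7': occ=3, LF[6]=C('7')+3=9+3=12
L[7]='5': occ=0, LF[7]=C('5')+0=4+0=4
L[8]='8': occ=0, LF[8]=C('8')+0=16+0=16
L[9]='7': occ=4, LF[9]=C('7')+4=9+4=13
L[10]='8': occ=1, LF[10]=C('8')+1=16+1=17
L[11]='4': occ=1, LF[11]=C('4')+1=1+1=2
L[12]='8': occ=2, LF[12]=C('8')+2=16+2=18
L[13]='7': occ=5, LF[13]=C('7')+5=9+5=14
L[14]='6': occ=0, LF[14]=C('6')+0=7+0=7
L[15]='4': occ=2, LF[15]=C('4')+2=1+2=3
L[16]='7': occ=6, LF[16]=C('7')+6=9+6=15
L[17]='9': occ=1, LF[17]=C('9')+1=19+1=20
L[18]='5': occ=1, LF[18]=C('5')+1=4+1=5
L[19]='5': occ=2, LF[19]=C('5')+2=4+2=6
L[20]='6': occ=1, LF[20]=C('6')+1=7+1=8

Answer: 1 9 10 0 19 11 12 4 16 13 17 2 18 14 7 3 15 20 5 6 8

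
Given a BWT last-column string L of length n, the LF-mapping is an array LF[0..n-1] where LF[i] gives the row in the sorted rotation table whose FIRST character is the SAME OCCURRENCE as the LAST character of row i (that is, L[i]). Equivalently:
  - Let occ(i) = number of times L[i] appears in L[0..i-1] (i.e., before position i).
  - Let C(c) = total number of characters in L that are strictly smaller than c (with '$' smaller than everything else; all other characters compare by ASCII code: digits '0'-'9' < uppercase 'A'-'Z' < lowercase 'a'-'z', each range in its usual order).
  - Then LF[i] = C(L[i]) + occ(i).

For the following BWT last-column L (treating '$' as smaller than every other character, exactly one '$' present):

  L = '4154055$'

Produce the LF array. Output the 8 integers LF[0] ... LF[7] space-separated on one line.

Char counts: '$':1, '0':1, '1':1, '4':2, '5':3
C (first-col start): C('$')=0, C('0')=1, C('1')=2, C('4')=3, C('5')=5
L[0]='4': occ=0, LF[0]=C('4')+0=3+0=3
L[1]='1': occ=0, LF[1]=C('1')+0=2+0=2
L[2]='5': occ=0, LF[2]=C('5')+0=5+0=5
L[3]='4': occ=1, LF[3]=C('4')+1=3+1=4
L[4]='0': occ=0, LF[4]=C('0')+0=1+0=1
L[5]='5': occ=1, LF[5]=C('5')+1=5+1=6
L[6]='5': occ=2, LF[6]=C('5')+2=5+2=7
L[7]='$': occ=0, LF[7]=C('$')+0=0+0=0

Answer: 3 2 5 4 1 6 7 0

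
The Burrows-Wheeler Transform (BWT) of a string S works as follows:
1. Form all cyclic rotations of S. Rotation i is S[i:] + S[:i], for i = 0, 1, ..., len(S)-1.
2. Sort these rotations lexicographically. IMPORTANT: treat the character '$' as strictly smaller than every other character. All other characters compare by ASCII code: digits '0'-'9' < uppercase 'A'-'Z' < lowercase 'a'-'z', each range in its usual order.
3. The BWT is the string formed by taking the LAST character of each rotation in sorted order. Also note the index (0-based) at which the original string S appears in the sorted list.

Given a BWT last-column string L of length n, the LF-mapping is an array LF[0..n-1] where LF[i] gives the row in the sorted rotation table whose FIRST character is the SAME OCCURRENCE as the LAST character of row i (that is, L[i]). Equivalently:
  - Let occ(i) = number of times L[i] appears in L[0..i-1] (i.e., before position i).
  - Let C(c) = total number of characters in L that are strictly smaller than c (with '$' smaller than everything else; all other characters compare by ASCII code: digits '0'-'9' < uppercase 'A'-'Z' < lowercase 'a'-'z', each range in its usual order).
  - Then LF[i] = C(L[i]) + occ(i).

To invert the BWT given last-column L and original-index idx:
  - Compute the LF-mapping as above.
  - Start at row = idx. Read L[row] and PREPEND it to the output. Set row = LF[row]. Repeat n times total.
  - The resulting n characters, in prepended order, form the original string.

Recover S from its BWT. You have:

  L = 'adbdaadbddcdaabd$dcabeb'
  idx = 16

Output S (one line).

LF mapping: 1 14 7 15 2 3 16 8 17 18 12 19 4 5 9 20 0 21 13 6 10 22 11
Walk LF starting at row 16, prepending L[row]:
  step 1: row=16, L[16]='$', prepend. Next row=LF[16]=0
  step 2: row=0, L[0]='a', prepend. Next row=LF[0]=1
  step 3: row=1, L[1]='d', prepend. Next row=LF[1]=14
  step 4: row=14, L[14]='b', prepend. Next row=LF[14]=9
  step 5: row=9, L[9]='d', prepend. Next row=LF[9]=18
  step 6: row=18, L[18]='c', prepend. Next row=LF[18]=13
  step 7: row=13, L[13]='a', prepend. Next row=LF[13]=5
  step 8: row=5, L[5]='a', prepend. Next row=LF[5]=3
  step 9: row=3, L[3]='d', prepend. Next row=LF[3]=15
  step 10: row=15, L[15]='d', prepend. Next row=LF[15]=20
  step 11: row=20, L[20]='b', prepend. Next row=LF[20]=10
  step 12: row=10, L[10]='c', prepend. Next row=LF[10]=12
  step 13: row=12, L[12]='a', prepend. Next row=LF[12]=4
  step 14: row=4, L[4]='a', prepend. Next row=LF[4]=2
  step 15: row=2, L[2]='b', prepend. Next row=LF[2]=7
  step 16: row=7, L[7]='b', prepend. Next row=LF[7]=8
  step 17: row=8, L[8]='d', prepend. Next row=LF[8]=17
  step 18: row=17, L[17]='d', prepend. Next row=LF[17]=21
  step 19: row=21, L[21]='e', prepend. Next row=LF[21]=22
  step 20: row=22, L[22]='b', prepend. Next row=LF[22]=11
  step 21: row=11, L[11]='d', prepend. Next row=LF[11]=19
  step 22: row=19, L[19]='a', prepend. Next row=LF[19]=6
  step 23: row=6, L[6]='d', prepend. Next row=LF[6]=16
Reversed output: dadbeddbbaacbddaacdbda$

Answer: dadbeddbbaacbddaacdbda$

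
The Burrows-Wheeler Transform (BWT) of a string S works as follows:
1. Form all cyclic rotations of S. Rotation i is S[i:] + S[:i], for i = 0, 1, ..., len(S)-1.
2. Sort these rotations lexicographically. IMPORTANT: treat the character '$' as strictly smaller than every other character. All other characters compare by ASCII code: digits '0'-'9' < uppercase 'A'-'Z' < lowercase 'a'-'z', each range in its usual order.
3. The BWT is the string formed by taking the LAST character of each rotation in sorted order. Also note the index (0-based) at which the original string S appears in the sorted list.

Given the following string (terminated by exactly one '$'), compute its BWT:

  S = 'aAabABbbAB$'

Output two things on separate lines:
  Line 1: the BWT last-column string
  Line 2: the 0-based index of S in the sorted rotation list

Answer: BbbaAA$AbaB
6

Derivation:
All 11 rotations (rotation i = S[i:]+S[:i]):
  rot[0] = aAabABbbAB$
  rot[1] = AabABbbAB$a
  rot[2] = abABbbAB$aA
  rot[3] = bABbbAB$aAa
  rot[4] = ABbbAB$aAab
  rot[5] = BbbAB$aAabA
  rot[6] = bbAB$aAabAB
  rot[7] = bAB$aAabABb
  rot[8] = AB$aAabABbb
  rot[9] = B$aAabABbbA
  rot[10] = $aAabABbbAB
Sorted (with $ < everything):
  sorted[0] = $aAabABbbAB  (last char: 'B')
  sorted[1] = AB$aAabABbb  (last char: 'b')
  sorted[2] = ABbbAB$aAab  (last char: 'b')
  sorted[3] = AabABbbAB$a  (last char: 'a')
  sorted[4] = B$aAabABbbA  (last char: 'A')
  sorted[5] = BbbAB$aAabA  (last char: 'A')
  sorted[6] = aAabABbbAB$  (last char: '$')
  sorted[7] = abABbbAB$aA  (last char: 'A')
  sorted[8] = bAB$aAabABb  (last char: 'b')
  sorted[9] = bABbbAB$aAa  (last char: 'a')
  sorted[10] = bbAB$aAabAB  (last char: 'B')
Last column: BbbaAA$AbaB
Original string S is at sorted index 6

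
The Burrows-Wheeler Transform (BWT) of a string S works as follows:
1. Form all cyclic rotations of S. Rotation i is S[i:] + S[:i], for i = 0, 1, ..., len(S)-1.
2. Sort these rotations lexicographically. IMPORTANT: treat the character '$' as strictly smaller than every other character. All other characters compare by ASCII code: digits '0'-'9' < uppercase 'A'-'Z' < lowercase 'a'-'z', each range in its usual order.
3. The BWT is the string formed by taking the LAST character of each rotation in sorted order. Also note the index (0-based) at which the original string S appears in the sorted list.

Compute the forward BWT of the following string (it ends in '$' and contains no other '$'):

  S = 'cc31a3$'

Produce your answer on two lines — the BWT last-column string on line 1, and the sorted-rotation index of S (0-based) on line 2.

All 7 rotations (rotation i = S[i:]+S[:i]):
  rot[0] = cc31a3$
  rot[1] = c31a3$c
  rot[2] = 31a3$cc
  rot[3] = 1a3$cc3
  rot[4] = a3$cc31
  rot[5] = 3$cc31a
  rot[6] = $cc31a3
Sorted (with $ < everything):
  sorted[0] = $cc31a3  (last char: '3')
  sorted[1] = 1a3$cc3  (last char: '3')
  sorted[2] = 3$cc31a  (last char: 'a')
  sorted[3] = 31a3$cc  (last char: 'c')
  sorted[4] = a3$cc31  (last char: '1')
  sorted[5] = c31a3$c  (last char: 'c')
  sorted[6] = cc31a3$  (last char: '$')
Last column: 33ac1c$
Original string S is at sorted index 6

Answer: 33ac1c$
6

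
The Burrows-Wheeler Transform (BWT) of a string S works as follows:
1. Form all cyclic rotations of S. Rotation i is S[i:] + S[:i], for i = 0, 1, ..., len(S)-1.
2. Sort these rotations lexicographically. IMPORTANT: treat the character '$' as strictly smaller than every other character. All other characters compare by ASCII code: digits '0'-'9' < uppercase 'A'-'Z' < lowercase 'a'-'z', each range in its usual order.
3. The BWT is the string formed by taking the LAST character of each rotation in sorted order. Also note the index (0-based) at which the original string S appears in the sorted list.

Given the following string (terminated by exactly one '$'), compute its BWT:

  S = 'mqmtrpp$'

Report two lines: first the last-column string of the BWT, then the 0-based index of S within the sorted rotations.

All 8 rotations (rotation i = S[i:]+S[:i]):
  rot[0] = mqmtrpp$
  rot[1] = qmtrpp$m
  rot[2] = mtrpp$mq
  rot[3] = trpp$mqm
  rot[4] = rpp$mqmt
  rot[5] = pp$mqmtr
  rot[6] = p$mqmtrp
  rot[7] = $mqmtrpp
Sorted (with $ < everything):
  sorted[0] = $mqmtrpp  (last char: 'p')
  sorted[1] = mqmtrpp$  (last char: '$')
  sorted[2] = mtrpp$mq  (last char: 'q')
  sorted[3] = p$mqmtrp  (last char: 'p')
  sorted[4] = pp$mqmtr  (last char: 'r')
  sorted[5] = qmtrpp$m  (last char: 'm')
  sorted[6] = rpp$mqmt  (last char: 't')
  sorted[7] = trpp$mqm  (last char: 'm')
Last column: p$qprmtm
Original string S is at sorted index 1

Answer: p$qprmtm
1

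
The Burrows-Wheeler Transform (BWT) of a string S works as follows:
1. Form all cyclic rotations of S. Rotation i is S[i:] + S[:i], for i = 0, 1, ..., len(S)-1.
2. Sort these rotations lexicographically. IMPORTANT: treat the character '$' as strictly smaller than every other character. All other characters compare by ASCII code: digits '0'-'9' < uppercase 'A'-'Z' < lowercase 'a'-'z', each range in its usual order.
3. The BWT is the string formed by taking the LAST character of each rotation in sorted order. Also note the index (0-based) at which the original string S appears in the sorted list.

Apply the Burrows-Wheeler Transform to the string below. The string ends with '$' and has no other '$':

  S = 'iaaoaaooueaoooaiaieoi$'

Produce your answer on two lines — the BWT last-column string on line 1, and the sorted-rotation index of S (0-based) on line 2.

Answer: iiooiaeauio$aaaoeoaaoo
11

Derivation:
All 22 rotations (rotation i = S[i:]+S[:i]):
  rot[0] = iaaoaaooueaoooaiaieoi$
  rot[1] = aaoaaooueaoooaiaieoi$i
  rot[2] = aoaaooueaoooaiaieoi$ia
  rot[3] = oaaooueaoooaiaieoi$iaa
  rot[4] = aaooueaoooaiaieoi$iaao
  rot[5] = aooueaoooaiaieoi$iaaoa
  rot[6] = ooueaoooaiaieoi$iaaoaa
  rot[7] = oueaoooaiaieoi$iaaoaao
  rot[8] = ueaoooaiaieoi$iaaoaaoo
  rot[9] = eaoooaiaieoi$iaaoaaoou
  rot[10] = aoooaiaieoi$iaaoaaooue
  rot[11] = oooaiaieoi$iaaoaaoouea
  rot[12] = ooaiaieoi$iaaoaaooueao
  rot[13] = oaiaieoi$iaaoaaooueaoo
  rot[14] = aiaieoi$iaaoaaooueaooo
  rot[15] = iaieoi$iaaoaaooueaoooa
  rot[16] = aieoi$iaaoaaooueaoooai
  rot[17] = ieoi$iaaoaaooueaoooaia
  rot[18] = eoi$iaaoaaooueaoooaiai
  rot[19] = oi$iaaoaaooueaoooaiaie
  rot[20] = i$iaaoaaooueaoooaiaieo
  rot[21] = $iaaoaaooueaoooaiaieoi
Sorted (with $ < everything):
  sorted[0] = $iaaoaaooueaoooaiaieoi  (last char: 'i')
  sorted[1] = aaoaaooueaoooaiaieoi$i  (last char: 'i')
  sorted[2] = aaooueaoooaiaieoi$iaao  (last char: 'o')
  sorted[3] = aiaieoi$iaaoaaooueaooo  (last char: 'o')
  sorted[4] = aieoi$iaaoaaooueaoooai  (last char: 'i')
  sorted[5] = aoaaooueaoooaiaieoi$ia  (last char: 'a')
  sorted[6] = aoooaiaieoi$iaaoaaooue  (last char: 'e')
  sorted[7] = aooueaoooaiaieoi$iaaoa  (last char: 'a')
  sorted[8] = eaoooaiaieoi$iaaoaaoou  (last char: 'u')
  sorted[9] = eoi$iaaoaaooueaoooaiai  (last char: 'i')
  sorted[10] = i$iaaoaaooueaoooaiaieo  (last char: 'o')
  sorted[11] = iaaoaaooueaoooaiaieoi$  (last char: '$')
  sorted[12] = iaieoi$iaaoaaooueaoooa  (last char: 'a')
  sorted[13] = ieoi$iaaoaaooueaoooaia  (last char: 'a')
  sorted[14] = oaaooueaoooaiaieoi$iaa  (last char: 'a')
  sorted[15] = oaiaieoi$iaaoaaooueaoo  (last char: 'o')
  sorted[16] = oi$iaaoaaooueaoooaiaie  (last char: 'e')
  sorted[17] = ooaiaieoi$iaaoaaooueao  (last char: 'o')
  sorted[18] = oooaiaieoi$iaaoaaoouea  (last char: 'a')
  sorted[19] = ooueaoooaiaieoi$iaaoaa  (last char: 'a')
  sorted[20] = oueaoooaiaieoi$iaaoaao  (last char: 'o')
  sorted[21] = ueaoooaiaieoi$iaaoaaoo  (last char: 'o')
Last column: iiooiaeauio$aaaoeoaaoo
Original string S is at sorted index 11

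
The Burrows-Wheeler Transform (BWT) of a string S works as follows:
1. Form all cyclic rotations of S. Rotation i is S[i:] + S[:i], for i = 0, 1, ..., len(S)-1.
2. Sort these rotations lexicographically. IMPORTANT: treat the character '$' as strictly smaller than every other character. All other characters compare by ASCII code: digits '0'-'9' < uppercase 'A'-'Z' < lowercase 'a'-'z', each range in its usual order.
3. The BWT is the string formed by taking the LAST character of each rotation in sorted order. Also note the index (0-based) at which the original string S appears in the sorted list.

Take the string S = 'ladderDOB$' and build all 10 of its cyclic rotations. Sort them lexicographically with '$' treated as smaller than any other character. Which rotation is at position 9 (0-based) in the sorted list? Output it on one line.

Answer: rDOB$ladde

Derivation:
All 10 rotations (rotation i = S[i:]+S[:i]):
  rot[0] = ladderDOB$
  rot[1] = adderDOB$l
  rot[2] = dderDOB$la
  rot[3] = derDOB$lad
  rot[4] = erDOB$ladd
  rot[5] = rDOB$ladde
  rot[6] = DOB$ladder
  rot[7] = OB$ladderD
  rot[8] = B$ladderDO
  rot[9] = $ladderDOB
Sorted (with $ < everything):
  sorted[0] = $ladderDOB
  sorted[1] = B$ladderDO
  sorted[2] = DOB$ladder
  sorted[3] = OB$ladderD
  sorted[4] = adderDOB$l
  sorted[5] = dderDOB$la
  sorted[6] = derDOB$lad
  sorted[7] = erDOB$ladd
  sorted[8] = ladderDOB$
  sorted[9] = rDOB$ladde
sorted[9] = rDOB$ladde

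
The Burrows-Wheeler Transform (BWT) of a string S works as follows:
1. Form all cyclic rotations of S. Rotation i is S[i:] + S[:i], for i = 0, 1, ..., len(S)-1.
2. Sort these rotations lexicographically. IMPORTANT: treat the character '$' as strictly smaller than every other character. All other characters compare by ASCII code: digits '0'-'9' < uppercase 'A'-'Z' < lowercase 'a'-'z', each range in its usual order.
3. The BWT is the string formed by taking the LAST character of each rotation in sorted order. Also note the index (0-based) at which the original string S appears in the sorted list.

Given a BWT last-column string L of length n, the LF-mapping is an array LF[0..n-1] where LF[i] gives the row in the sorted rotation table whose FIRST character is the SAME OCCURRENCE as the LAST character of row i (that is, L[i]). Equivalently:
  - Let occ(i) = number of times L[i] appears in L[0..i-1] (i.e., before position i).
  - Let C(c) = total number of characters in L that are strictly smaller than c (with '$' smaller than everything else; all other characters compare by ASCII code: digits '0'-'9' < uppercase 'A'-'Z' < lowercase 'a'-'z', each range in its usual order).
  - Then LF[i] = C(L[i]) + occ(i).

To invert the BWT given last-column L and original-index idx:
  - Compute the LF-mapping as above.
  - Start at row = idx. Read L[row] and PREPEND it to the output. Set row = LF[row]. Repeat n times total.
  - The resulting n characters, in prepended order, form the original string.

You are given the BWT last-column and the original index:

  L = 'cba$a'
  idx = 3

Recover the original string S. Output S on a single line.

Answer: baac$

Derivation:
LF mapping: 4 3 1 0 2
Walk LF starting at row 3, prepending L[row]:
  step 1: row=3, L[3]='$', prepend. Next row=LF[3]=0
  step 2: row=0, L[0]='c', prepend. Next row=LF[0]=4
  step 3: row=4, L[4]='a', prepend. Next row=LF[4]=2
  step 4: row=2, L[2]='a', prepend. Next row=LF[2]=1
  step 5: row=1, L[1]='b', prepend. Next row=LF[1]=3
Reversed output: baac$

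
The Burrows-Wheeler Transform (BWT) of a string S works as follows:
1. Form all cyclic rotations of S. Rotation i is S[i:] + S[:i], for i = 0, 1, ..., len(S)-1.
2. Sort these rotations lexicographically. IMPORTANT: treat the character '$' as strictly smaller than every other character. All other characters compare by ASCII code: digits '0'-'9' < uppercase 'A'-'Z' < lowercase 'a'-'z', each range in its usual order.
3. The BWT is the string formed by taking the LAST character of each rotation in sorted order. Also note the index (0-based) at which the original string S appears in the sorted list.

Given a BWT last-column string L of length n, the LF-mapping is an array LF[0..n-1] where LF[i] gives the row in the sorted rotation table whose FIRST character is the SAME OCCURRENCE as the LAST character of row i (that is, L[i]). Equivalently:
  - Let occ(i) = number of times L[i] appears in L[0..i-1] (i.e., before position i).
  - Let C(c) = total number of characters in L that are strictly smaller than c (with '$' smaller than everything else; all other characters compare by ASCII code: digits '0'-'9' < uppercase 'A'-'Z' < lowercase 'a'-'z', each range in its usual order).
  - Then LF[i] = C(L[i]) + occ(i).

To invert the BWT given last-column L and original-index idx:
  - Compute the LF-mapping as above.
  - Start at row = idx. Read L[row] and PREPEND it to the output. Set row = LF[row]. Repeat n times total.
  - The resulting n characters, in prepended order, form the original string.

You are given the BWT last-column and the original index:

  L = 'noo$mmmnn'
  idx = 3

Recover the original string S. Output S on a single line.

Answer: mnomnomn$

Derivation:
LF mapping: 4 7 8 0 1 2 3 5 6
Walk LF starting at row 3, prepending L[row]:
  step 1: row=3, L[3]='$', prepend. Next row=LF[3]=0
  step 2: row=0, L[0]='n', prepend. Next row=LF[0]=4
  step 3: row=4, L[4]='m', prepend. Next row=LF[4]=1
  step 4: row=1, L[1]='o', prepend. Next row=LF[1]=7
  step 5: row=7, L[7]='n', prepend. Next row=LF[7]=5
  step 6: row=5, L[5]='m', prepend. Next row=LF[5]=2
  step 7: row=2, L[2]='o', prepend. Next row=LF[2]=8
  step 8: row=8, L[8]='n', prepend. Next row=LF[8]=6
  step 9: row=6, L[6]='m', prepend. Next row=LF[6]=3
Reversed output: mnomnomn$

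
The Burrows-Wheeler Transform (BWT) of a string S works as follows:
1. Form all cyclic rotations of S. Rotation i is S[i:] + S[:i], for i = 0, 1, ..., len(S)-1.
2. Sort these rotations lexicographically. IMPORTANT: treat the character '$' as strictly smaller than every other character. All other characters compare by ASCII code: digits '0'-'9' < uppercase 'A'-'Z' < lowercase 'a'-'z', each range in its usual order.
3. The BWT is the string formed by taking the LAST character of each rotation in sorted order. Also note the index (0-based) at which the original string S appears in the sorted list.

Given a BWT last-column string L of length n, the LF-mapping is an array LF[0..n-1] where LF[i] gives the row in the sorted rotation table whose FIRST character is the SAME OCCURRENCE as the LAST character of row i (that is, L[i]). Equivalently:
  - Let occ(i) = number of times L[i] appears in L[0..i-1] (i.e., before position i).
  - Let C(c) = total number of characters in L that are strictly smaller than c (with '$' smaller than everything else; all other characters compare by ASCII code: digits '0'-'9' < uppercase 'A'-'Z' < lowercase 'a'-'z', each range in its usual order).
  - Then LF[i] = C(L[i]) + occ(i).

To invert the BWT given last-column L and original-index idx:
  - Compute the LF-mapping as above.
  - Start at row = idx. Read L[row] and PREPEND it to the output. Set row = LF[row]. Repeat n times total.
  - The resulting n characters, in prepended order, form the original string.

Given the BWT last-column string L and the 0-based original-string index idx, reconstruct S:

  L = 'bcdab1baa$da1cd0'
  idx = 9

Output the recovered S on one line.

LF mapping: 8 11 13 4 9 2 10 5 6 0 14 7 3 12 15 1
Walk LF starting at row 9, prepending L[row]:
  step 1: row=9, L[9]='$', prepend. Next row=LF[9]=0
  step 2: row=0, L[0]='b', prepend. Next row=LF[0]=8
  step 3: row=8, L[8]='a', prepend. Next row=LF[8]=6
  step 4: row=6, L[6]='b', prepend. Next row=LF[6]=10
  step 5: row=10, L[10]='d', prepend. Next row=LF[10]=14
  step 6: row=14, L[14]='d', prepend. Next row=LF[14]=15
  step 7: row=15, L[15]='0', prepend. Next row=LF[15]=1
  step 8: row=1, L[1]='c', prepend. Next row=LF[1]=11
  step 9: row=11, L[11]='a', prepend. Next row=LF[11]=7
  step 10: row=7, L[7]='a', prepend. Next row=LF[7]=5
  step 11: row=5, L[5]='1', prepend. Next row=LF[5]=2
  step 12: row=2, L[2]='d', prepend. Next row=LF[2]=13
  step 13: row=13, L[13]='c', prepend. Next row=LF[13]=12
  step 14: row=12, L[12]='1', prepend. Next row=LF[12]=3
  step 15: row=3, L[3]='a', prepend. Next row=LF[3]=4
  step 16: row=4, L[4]='b', prepend. Next row=LF[4]=9
Reversed output: ba1cd1aac0ddbab$

Answer: ba1cd1aac0ddbab$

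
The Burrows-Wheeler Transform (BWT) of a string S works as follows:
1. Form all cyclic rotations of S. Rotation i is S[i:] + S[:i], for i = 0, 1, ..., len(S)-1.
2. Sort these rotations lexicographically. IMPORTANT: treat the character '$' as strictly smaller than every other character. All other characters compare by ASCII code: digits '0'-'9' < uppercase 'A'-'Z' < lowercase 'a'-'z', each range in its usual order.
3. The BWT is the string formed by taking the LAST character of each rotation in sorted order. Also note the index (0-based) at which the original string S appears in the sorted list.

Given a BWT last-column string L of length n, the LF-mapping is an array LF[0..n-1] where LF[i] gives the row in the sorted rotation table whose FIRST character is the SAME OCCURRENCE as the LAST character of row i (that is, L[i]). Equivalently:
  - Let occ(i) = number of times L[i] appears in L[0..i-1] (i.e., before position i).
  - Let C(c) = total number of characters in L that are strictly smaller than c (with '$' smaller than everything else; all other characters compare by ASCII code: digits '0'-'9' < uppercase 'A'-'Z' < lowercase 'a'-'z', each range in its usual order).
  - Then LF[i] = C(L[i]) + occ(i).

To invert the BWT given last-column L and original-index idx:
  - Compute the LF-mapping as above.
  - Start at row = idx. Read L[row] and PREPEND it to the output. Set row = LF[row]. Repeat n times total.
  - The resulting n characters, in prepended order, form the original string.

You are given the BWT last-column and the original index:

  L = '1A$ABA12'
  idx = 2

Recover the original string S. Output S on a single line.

Answer: 1AA2BA1$

Derivation:
LF mapping: 1 4 0 5 7 6 2 3
Walk LF starting at row 2, prepending L[row]:
  step 1: row=2, L[2]='$', prepend. Next row=LF[2]=0
  step 2: row=0, L[0]='1', prepend. Next row=LF[0]=1
  step 3: row=1, L[1]='A', prepend. Next row=LF[1]=4
  step 4: row=4, L[4]='B', prepend. Next row=LF[4]=7
  step 5: row=7, L[7]='2', prepend. Next row=LF[7]=3
  step 6: row=3, L[3]='A', prepend. Next row=LF[3]=5
  step 7: row=5, L[5]='A', prepend. Next row=LF[5]=6
  step 8: row=6, L[6]='1', prepend. Next row=LF[6]=2
Reversed output: 1AA2BA1$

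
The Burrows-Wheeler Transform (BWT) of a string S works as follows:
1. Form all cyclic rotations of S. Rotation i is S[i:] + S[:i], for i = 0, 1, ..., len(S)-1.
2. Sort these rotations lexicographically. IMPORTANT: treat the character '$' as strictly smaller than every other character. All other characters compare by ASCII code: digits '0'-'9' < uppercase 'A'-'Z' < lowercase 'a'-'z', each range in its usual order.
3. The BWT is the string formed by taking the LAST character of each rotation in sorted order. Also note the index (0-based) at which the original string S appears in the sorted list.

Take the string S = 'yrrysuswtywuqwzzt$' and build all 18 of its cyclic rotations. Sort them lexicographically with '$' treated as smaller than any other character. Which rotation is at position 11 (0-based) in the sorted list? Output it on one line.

Answer: wuqwzzt$yrrysuswty

Derivation:
All 18 rotations (rotation i = S[i:]+S[:i]):
  rot[0] = yrrysuswtywuqwzzt$
  rot[1] = rrysuswtywuqwzzt$y
  rot[2] = rysuswtywuqwzzt$yr
  rot[3] = ysuswtywuqwzzt$yrr
  rot[4] = suswtywuqwzzt$yrry
  rot[5] = uswtywuqwzzt$yrrys
  rot[6] = swtywuqwzzt$yrrysu
  rot[7] = wtywuqwzzt$yrrysus
  rot[8] = tywuqwzzt$yrrysusw
  rot[9] = ywuqwzzt$yrrysuswt
  rot[10] = wuqwzzt$yrrysuswty
  rot[11] = uqwzzt$yrrysuswtyw
  rot[12] = qwzzt$yrrysuswtywu
  rot[13] = wzzt$yrrysuswtywuq
  rot[14] = zzt$yrrysuswtywuqw
  rot[15] = zt$yrrysuswtywuqwz
  rot[16] = t$yrrysuswtywuqwzz
  rot[17] = $yrrysuswtywuqwzzt
Sorted (with $ < everything):
  sorted[0] = $yrrysuswtywuqwzzt
  sorted[1] = qwzzt$yrrysuswtywu
  sorted[2] = rrysuswtywuqwzzt$y
  sorted[3] = rysuswtywuqwzzt$yr
  sorted[4] = suswtywuqwzzt$yrry
  sorted[5] = swtywuqwzzt$yrrysu
  sorted[6] = t$yrrysuswtywuqwzz
  sorted[7] = tywuqwzzt$yrrysusw
  sorted[8] = uqwzzt$yrrysuswtyw
  sorted[9] = uswtywuqwzzt$yrrys
  sorted[10] = wtywuqwzzt$yrrysus
  sorted[11] = wuqwzzt$yrrysuswty
  sorted[12] = wzzt$yrrysuswtywuq
  sorted[13] = yrrysuswtywuqwzzt$
  sorted[14] = ysuswtywuqwzzt$yrr
  sorted[15] = ywuqwzzt$yrrysuswt
  sorted[16] = zt$yrrysuswtywuqwz
  sorted[17] = zzt$yrrysuswtywuqw
sorted[11] = wuqwzzt$yrrysuswty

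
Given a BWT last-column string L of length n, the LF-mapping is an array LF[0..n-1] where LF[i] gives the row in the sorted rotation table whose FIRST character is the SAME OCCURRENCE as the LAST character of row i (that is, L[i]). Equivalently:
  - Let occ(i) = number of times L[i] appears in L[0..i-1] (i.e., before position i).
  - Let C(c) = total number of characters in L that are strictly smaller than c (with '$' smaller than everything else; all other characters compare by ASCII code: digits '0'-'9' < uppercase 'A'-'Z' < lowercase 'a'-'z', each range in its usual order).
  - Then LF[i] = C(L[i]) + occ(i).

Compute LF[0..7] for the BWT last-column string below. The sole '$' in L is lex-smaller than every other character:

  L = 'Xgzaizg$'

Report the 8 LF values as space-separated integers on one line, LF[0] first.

Answer: 1 3 6 2 5 7 4 0

Derivation:
Char counts: '$':1, 'X':1, 'a':1, 'g':2, 'i':1, 'z':2
C (first-col start): C('$')=0, C('X')=1, C('a')=2, C('g')=3, C('i')=5, C('z')=6
L[0]='X': occ=0, LF[0]=C('X')+0=1+0=1
L[1]='g': occ=0, LF[1]=C('g')+0=3+0=3
L[2]='z': occ=0, LF[2]=C('z')+0=6+0=6
L[3]='a': occ=0, LF[3]=C('a')+0=2+0=2
L[4]='i': occ=0, LF[4]=C('i')+0=5+0=5
L[5]='z': occ=1, LF[5]=C('z')+1=6+1=7
L[6]='g': occ=1, LF[6]=C('g')+1=3+1=4
L[7]='$': occ=0, LF[7]=C('$')+0=0+0=0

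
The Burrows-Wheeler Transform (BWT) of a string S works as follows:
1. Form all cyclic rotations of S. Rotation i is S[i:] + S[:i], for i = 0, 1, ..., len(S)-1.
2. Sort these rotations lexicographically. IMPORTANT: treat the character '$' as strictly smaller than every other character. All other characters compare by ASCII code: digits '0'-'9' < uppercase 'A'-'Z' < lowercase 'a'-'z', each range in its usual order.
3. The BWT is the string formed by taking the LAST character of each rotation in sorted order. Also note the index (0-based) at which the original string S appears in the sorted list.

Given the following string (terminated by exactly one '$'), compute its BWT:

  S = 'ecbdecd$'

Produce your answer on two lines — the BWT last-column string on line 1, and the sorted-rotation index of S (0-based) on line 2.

All 8 rotations (rotation i = S[i:]+S[:i]):
  rot[0] = ecbdecd$
  rot[1] = cbdecd$e
  rot[2] = bdecd$ec
  rot[3] = decd$ecb
  rot[4] = ecd$ecbd
  rot[5] = cd$ecbde
  rot[6] = d$ecbdec
  rot[7] = $ecbdecd
Sorted (with $ < everything):
  sorted[0] = $ecbdecd  (last char: 'd')
  sorted[1] = bdecd$ec  (last char: 'c')
  sorted[2] = cbdecd$e  (last char: 'e')
  sorted[3] = cd$ecbde  (last char: 'e')
  sorted[4] = d$ecbdec  (last char: 'c')
  sorted[5] = decd$ecb  (last char: 'b')
  sorted[6] = ecbdecd$  (last char: '$')
  sorted[7] = ecd$ecbd  (last char: 'd')
Last column: dceecb$d
Original string S is at sorted index 6

Answer: dceecb$d
6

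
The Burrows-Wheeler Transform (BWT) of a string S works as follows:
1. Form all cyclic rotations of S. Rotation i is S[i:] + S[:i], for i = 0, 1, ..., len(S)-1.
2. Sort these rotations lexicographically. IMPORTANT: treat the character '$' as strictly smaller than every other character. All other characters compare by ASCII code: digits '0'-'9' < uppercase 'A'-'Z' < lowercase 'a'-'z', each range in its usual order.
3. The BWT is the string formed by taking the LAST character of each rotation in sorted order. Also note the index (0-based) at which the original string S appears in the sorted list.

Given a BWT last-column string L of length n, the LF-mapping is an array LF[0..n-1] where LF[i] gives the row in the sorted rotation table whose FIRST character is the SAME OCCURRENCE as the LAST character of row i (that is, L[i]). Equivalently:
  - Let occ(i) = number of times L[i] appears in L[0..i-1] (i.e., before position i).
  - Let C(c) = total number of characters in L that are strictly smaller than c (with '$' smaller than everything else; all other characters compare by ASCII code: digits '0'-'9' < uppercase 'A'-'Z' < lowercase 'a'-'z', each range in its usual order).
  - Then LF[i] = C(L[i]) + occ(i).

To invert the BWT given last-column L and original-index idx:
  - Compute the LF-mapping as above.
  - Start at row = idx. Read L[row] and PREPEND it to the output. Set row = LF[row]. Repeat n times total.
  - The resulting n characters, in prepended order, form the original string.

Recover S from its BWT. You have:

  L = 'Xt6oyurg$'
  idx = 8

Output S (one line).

Answer: yogurt6X$

Derivation:
LF mapping: 2 6 1 4 8 7 5 3 0
Walk LF starting at row 8, prepending L[row]:
  step 1: row=8, L[8]='$', prepend. Next row=LF[8]=0
  step 2: row=0, L[0]='X', prepend. Next row=LF[0]=2
  step 3: row=2, L[2]='6', prepend. Next row=LF[2]=1
  step 4: row=1, L[1]='t', prepend. Next row=LF[1]=6
  step 5: row=6, L[6]='r', prepend. Next row=LF[6]=5
  step 6: row=5, L[5]='u', prepend. Next row=LF[5]=7
  step 7: row=7, L[7]='g', prepend. Next row=LF[7]=3
  step 8: row=3, L[3]='o', prepend. Next row=LF[3]=4
  step 9: row=4, L[4]='y', prepend. Next row=LF[4]=8
Reversed output: yogurt6X$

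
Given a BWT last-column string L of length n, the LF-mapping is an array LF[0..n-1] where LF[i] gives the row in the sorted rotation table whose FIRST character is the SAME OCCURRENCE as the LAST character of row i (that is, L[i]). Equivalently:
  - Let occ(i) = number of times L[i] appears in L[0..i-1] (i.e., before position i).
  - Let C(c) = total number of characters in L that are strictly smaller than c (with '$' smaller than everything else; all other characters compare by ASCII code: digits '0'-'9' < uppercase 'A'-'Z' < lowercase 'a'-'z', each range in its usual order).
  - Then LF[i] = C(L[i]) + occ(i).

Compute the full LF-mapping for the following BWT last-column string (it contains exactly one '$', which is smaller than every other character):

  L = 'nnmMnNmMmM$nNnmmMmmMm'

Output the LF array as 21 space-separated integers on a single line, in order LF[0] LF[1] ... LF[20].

Char counts: '$':1, 'M':5, 'N':2, 'm':8, 'n':5
C (first-col start): C('$')=0, C('M')=1, C('N')=6, C('m')=8, C('n')=16
L[0]='n': occ=0, LF[0]=C('n')+0=16+0=16
L[1]='n': occ=1, LF[1]=C('n')+1=16+1=17
L[2]='m': occ=0, LF[2]=C('m')+0=8+0=8
L[3]='M': occ=0, LF[3]=C('M')+0=1+0=1
L[4]='n': occ=2, LF[4]=C('n')+2=16+2=18
L[5]='N': occ=0, LF[5]=C('N')+0=6+0=6
L[6]='m': occ=1, LF[6]=C('m')+1=8+1=9
L[7]='M': occ=1, LF[7]=C('M')+1=1+1=2
L[8]='m': occ=2, LF[8]=C('m')+2=8+2=10
L[9]='M': occ=2, LF[9]=C('M')+2=1+2=3
L[10]='$': occ=0, LF[10]=C('$')+0=0+0=0
L[11]='n': occ=3, LF[11]=C('n')+3=16+3=19
L[12]='N': occ=1, LF[12]=C('N')+1=6+1=7
L[13]='n': occ=4, LF[13]=C('n')+4=16+4=20
L[14]='m': occ=3, LF[14]=C('m')+3=8+3=11
L[15]='m': occ=4, LF[15]=C('m')+4=8+4=12
L[16]='M': occ=3, LF[16]=C('M')+3=1+3=4
L[17]='m': occ=5, LF[17]=C('m')+5=8+5=13
L[18]='m': occ=6, LF[18]=C('m')+6=8+6=14
L[19]='M': occ=4, LF[19]=C('M')+4=1+4=5
L[20]='m': occ=7, LF[20]=C('m')+7=8+7=15

Answer: 16 17 8 1 18 6 9 2 10 3 0 19 7 20 11 12 4 13 14 5 15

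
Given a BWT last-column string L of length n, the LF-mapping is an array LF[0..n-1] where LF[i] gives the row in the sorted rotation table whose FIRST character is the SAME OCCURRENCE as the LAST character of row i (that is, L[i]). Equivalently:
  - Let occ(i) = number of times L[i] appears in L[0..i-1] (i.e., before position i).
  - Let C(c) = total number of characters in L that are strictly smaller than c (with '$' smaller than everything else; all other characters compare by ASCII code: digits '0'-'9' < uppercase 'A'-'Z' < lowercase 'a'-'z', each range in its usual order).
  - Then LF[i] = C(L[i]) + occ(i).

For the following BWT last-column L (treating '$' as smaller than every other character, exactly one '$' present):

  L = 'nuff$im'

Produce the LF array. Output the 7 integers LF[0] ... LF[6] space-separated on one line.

Char counts: '$':1, 'f':2, 'i':1, 'm':1, 'n':1, 'u':1
C (first-col start): C('$')=0, C('f')=1, C('i')=3, C('m')=4, C('n')=5, C('u')=6
L[0]='n': occ=0, LF[0]=C('n')+0=5+0=5
L[1]='u': occ=0, LF[1]=C('u')+0=6+0=6
L[2]='f': occ=0, LF[2]=C('f')+0=1+0=1
L[3]='f': occ=1, LF[3]=C('f')+1=1+1=2
L[4]='$': occ=0, LF[4]=C('$')+0=0+0=0
L[5]='i': occ=0, LF[5]=C('i')+0=3+0=3
L[6]='m': occ=0, LF[6]=C('m')+0=4+0=4

Answer: 5 6 1 2 0 3 4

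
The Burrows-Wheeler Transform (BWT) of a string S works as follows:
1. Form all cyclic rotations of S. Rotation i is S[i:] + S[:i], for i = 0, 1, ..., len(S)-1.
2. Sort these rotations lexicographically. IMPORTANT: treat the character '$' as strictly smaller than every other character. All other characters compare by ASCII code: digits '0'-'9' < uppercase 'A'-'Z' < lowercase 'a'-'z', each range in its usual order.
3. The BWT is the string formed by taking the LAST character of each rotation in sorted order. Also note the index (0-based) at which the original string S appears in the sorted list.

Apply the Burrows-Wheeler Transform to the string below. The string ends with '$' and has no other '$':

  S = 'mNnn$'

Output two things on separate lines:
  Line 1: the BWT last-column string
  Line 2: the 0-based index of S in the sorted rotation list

All 5 rotations (rotation i = S[i:]+S[:i]):
  rot[0] = mNnn$
  rot[1] = Nnn$m
  rot[2] = nn$mN
  rot[3] = n$mNn
  rot[4] = $mNnn
Sorted (with $ < everything):
  sorted[0] = $mNnn  (last char: 'n')
  sorted[1] = Nnn$m  (last char: 'm')
  sorted[2] = mNnn$  (last char: '$')
  sorted[3] = n$mNn  (last char: 'n')
  sorted[4] = nn$mN  (last char: 'N')
Last column: nm$nN
Original string S is at sorted index 2

Answer: nm$nN
2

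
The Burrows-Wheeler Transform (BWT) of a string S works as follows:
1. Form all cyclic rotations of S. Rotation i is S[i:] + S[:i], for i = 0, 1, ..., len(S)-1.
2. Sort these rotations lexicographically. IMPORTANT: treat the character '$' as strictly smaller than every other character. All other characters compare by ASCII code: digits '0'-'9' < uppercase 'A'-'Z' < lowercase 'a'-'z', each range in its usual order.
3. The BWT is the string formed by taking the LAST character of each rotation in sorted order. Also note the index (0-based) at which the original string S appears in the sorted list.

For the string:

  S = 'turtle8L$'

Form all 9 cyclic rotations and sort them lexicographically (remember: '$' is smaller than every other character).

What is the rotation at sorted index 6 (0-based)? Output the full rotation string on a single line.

Answer: tle8L$tur

Derivation:
All 9 rotations (rotation i = S[i:]+S[:i]):
  rot[0] = turtle8L$
  rot[1] = urtle8L$t
  rot[2] = rtle8L$tu
  rot[3] = tle8L$tur
  rot[4] = le8L$turt
  rot[5] = e8L$turtl
  rot[6] = 8L$turtle
  rot[7] = L$turtle8
  rot[8] = $turtle8L
Sorted (with $ < everything):
  sorted[0] = $turtle8L
  sorted[1] = 8L$turtle
  sorted[2] = L$turtle8
  sorted[3] = e8L$turtl
  sorted[4] = le8L$turt
  sorted[5] = rtle8L$tu
  sorted[6] = tle8L$tur
  sorted[7] = turtle8L$
  sorted[8] = urtle8L$t
sorted[6] = tle8L$tur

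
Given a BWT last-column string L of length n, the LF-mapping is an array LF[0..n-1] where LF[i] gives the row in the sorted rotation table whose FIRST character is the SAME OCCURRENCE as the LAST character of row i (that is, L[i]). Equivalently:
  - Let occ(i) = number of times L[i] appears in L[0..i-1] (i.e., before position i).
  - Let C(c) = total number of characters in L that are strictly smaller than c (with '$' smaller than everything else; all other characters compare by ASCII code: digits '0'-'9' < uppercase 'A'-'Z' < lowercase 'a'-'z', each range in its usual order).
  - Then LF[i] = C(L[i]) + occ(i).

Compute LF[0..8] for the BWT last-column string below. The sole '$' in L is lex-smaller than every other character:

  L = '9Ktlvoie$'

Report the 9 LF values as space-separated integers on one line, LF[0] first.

Answer: 1 2 7 5 8 6 4 3 0

Derivation:
Char counts: '$':1, '9':1, 'K':1, 'e':1, 'i':1, 'l':1, 'o':1, 't':1, 'v':1
C (first-col start): C('$')=0, C('9')=1, C('K')=2, C('e')=3, C('i')=4, C('l')=5, C('o')=6, C('t')=7, C('v')=8
L[0]='9': occ=0, LF[0]=C('9')+0=1+0=1
L[1]='K': occ=0, LF[1]=C('K')+0=2+0=2
L[2]='t': occ=0, LF[2]=C('t')+0=7+0=7
L[3]='l': occ=0, LF[3]=C('l')+0=5+0=5
L[4]='v': occ=0, LF[4]=C('v')+0=8+0=8
L[5]='o': occ=0, LF[5]=C('o')+0=6+0=6
L[6]='i': occ=0, LF[6]=C('i')+0=4+0=4
L[7]='e': occ=0, LF[7]=C('e')+0=3+0=3
L[8]='$': occ=0, LF[8]=C('$')+0=0+0=0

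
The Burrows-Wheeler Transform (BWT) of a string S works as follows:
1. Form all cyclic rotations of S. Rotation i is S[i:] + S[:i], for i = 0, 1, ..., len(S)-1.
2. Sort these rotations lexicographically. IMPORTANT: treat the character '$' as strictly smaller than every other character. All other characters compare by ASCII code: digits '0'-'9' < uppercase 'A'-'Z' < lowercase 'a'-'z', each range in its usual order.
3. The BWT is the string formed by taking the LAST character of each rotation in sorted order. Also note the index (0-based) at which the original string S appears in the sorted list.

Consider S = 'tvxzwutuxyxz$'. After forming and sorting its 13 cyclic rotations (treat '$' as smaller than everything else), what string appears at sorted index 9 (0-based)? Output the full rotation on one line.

Answer: xzwutuxyxz$tv

Derivation:
All 13 rotations (rotation i = S[i:]+S[:i]):
  rot[0] = tvxzwutuxyxz$
  rot[1] = vxzwutuxyxz$t
  rot[2] = xzwutuxyxz$tv
  rot[3] = zwutuxyxz$tvx
  rot[4] = wutuxyxz$tvxz
  rot[5] = utuxyxz$tvxzw
  rot[6] = tuxyxz$tvxzwu
  rot[7] = uxyxz$tvxzwut
  rot[8] = xyxz$tvxzwutu
  rot[9] = yxz$tvxzwutux
  rot[10] = xz$tvxzwutuxy
  rot[11] = z$tvxzwutuxyx
  rot[12] = $tvxzwutuxyxz
Sorted (with $ < everything):
  sorted[0] = $tvxzwutuxyxz
  sorted[1] = tuxyxz$tvxzwu
  sorted[2] = tvxzwutuxyxz$
  sorted[3] = utuxyxz$tvxzw
  sorted[4] = uxyxz$tvxzwut
  sorted[5] = vxzwutuxyxz$t
  sorted[6] = wutuxyxz$tvxz
  sorted[7] = xyxz$tvxzwutu
  sorted[8] = xz$tvxzwutuxy
  sorted[9] = xzwutuxyxz$tv
  sorted[10] = yxz$tvxzwutux
  sorted[11] = z$tvxzwutuxyx
  sorted[12] = zwutuxyxz$tvx
sorted[9] = xzwutuxyxz$tv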